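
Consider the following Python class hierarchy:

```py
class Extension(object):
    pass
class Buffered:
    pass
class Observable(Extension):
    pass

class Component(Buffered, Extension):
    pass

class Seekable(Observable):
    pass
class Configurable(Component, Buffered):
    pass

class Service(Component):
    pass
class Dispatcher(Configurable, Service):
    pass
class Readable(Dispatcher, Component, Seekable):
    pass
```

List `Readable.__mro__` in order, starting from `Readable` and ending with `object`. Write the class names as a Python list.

L[Readable] = Readable + merge(L[Dispatcher], L[Component], L[Seekable], [Dispatcher Component Seekable])
  take Dispatcher:  [Dispatcher Configurable Service Component Buffered Extension object] + [Component Buffered Extension object] + [Seekable Observable Extension object] + [Dispatcher Component Seekable]
  take Configurable:  [Configurable Service Component Buffered Extension object] + [Component Buffered Extension object] + [Seekable Observable Extension object] + [Component Seekable]
  take Service:  [Service Component Buffered Extension object] + [Component Buffered Extension object] + [Seekable Observable Extension object] + [Component Seekable]
  take Component:  [Component Buffered Extension object] + [Component Buffered Extension object] + [Seekable Observable Extension object] + [Component Seekable]
  take Buffered:  [Buffered Extension object] + [Buffered Extension object] + [Seekable Observable Extension object] + [Seekable]
  take Seekable:  [Extension object] + [Extension object] + [Seekable Observable Extension object] + [Seekable]
  take Observable:  [Extension object] + [Extension object] + [Observable Extension object]
  take Extension:  [Extension object] + [Extension object] + [Extension object]
  take object:  [object] + [object] + [object]

[Readable, Dispatcher, Configurable, Service, Component, Buffered, Seekable, Observable, Extension, object]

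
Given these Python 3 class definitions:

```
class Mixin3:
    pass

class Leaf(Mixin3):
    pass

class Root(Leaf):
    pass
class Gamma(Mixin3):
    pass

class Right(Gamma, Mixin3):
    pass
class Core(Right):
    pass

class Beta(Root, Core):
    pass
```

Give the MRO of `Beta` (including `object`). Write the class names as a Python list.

[Beta, Root, Leaf, Core, Right, Gamma, Mixin3, object]

L[Beta] = Beta + merge(L[Root], L[Core], [Root Core])
  take Root:  [Root Leaf Mixin3 object] + [Core Right Gamma Mixin3 object] + [Root Core]
  take Leaf:  [Leaf Mixin3 object] + [Core Right Gamma Mixin3 object] + [Core]
  take Core:  [Mixin3 object] + [Core Right Gamma Mixin3 object] + [Core]
  take Right:  [Mixin3 object] + [Right Gamma Mixin3 object]
  take Gamma:  [Mixin3 object] + [Gamma Mixin3 object]
  take Mixin3:  [Mixin3 object] + [Mixin3 object]
  take object:  [object] + [object]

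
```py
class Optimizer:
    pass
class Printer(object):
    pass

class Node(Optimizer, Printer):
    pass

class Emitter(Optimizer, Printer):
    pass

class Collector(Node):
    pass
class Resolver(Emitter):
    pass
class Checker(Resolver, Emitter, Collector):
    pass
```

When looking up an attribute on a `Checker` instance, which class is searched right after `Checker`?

L[Checker] = Checker + merge(L[Resolver], L[Emitter], L[Collector], [Resolver Emitter Collector])
  take Resolver:  [Resolver Emitter Optimizer Printer object] + [Emitter Optimizer Printer object] + [Collector Node Optimizer Printer object] + [Resolver Emitter Collector]
  take Emitter:  [Emitter Optimizer Printer object] + [Emitter Optimizer Printer object] + [Collector Node Optimizer Printer object] + [Emitter Collector]
  take Collector:  [Optimizer Printer object] + [Optimizer Printer object] + [Collector Node Optimizer Printer object] + [Collector]
  take Node:  [Optimizer Printer object] + [Optimizer Printer object] + [Node Optimizer Printer object]
  take Optimizer:  [Optimizer Printer object] + [Optimizer Printer object] + [Optimizer Printer object]
  take Printer:  [Printer object] + [Printer object] + [Printer object]
  take object:  [object] + [object] + [object]
MRO: Checker Resolver Emitter Collector Node Optimizer Printer object
Checker is at position 0; next is Resolver.

Resolver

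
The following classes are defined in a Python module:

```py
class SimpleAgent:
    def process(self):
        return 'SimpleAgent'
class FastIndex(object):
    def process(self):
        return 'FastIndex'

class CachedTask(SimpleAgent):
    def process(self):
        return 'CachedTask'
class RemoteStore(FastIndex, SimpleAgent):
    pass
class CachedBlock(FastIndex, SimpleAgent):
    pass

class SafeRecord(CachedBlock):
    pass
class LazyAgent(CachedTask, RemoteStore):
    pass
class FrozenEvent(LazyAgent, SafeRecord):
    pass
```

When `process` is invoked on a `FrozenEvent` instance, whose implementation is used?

L[FrozenEvent] = FrozenEvent + merge(L[LazyAgent], L[SafeRecord], [LazyAgent SafeRecord])
  take LazyAgent:  [LazyAgent CachedTask RemoteStore FastIndex SimpleAgent object] + [SafeRecord CachedBlock FastIndex SimpleAgent object] + [LazyAgent SafeRecord]
  take CachedTask:  [CachedTask RemoteStore FastIndex SimpleAgent object] + [SafeRecord CachedBlock FastIndex SimpleAgent object] + [SafeRecord]
  take RemoteStore:  [RemoteStore FastIndex SimpleAgent object] + [SafeRecord CachedBlock FastIndex SimpleAgent object] + [SafeRecord]
  take SafeRecord:  [FastIndex SimpleAgent object] + [SafeRecord CachedBlock FastIndex SimpleAgent object] + [SafeRecord]
  take CachedBlock:  [FastIndex SimpleAgent object] + [CachedBlock FastIndex SimpleAgent object]
  take FastIndex:  [FastIndex SimpleAgent object] + [FastIndex SimpleAgent object]
  take SimpleAgent:  [SimpleAgent object] + [SimpleAgent object]
  take object:  [object] + [object]
MRO: FrozenEvent LazyAgent CachedTask RemoteStore SafeRecord CachedBlock FastIndex SimpleAgent object
process is defined in: CachedTask, FastIndex, SimpleAgent. First along the MRO is CachedTask.

CachedTask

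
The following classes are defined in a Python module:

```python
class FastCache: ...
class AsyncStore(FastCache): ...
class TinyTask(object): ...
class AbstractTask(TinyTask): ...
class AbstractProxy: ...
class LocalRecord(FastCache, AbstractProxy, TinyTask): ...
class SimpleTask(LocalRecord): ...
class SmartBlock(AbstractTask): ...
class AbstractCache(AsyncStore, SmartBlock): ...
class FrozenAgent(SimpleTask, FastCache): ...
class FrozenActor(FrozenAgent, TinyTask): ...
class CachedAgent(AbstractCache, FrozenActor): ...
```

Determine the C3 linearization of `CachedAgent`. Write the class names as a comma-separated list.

L[CachedAgent] = CachedAgent + merge(L[AbstractCache], L[FrozenActor], [AbstractCache FrozenActor])
  take AbstractCache:  [AbstractCache AsyncStore FastCache SmartBlock AbstractTask TinyTask object] + [FrozenActor FrozenAgent SimpleTask LocalRecord FastCache AbstractProxy TinyTask object] + [AbstractCache FrozenActor]
  take AsyncStore:  [AsyncStore FastCache SmartBlock AbstractTask TinyTask object] + [FrozenActor FrozenAgent SimpleTask LocalRecord FastCache AbstractProxy TinyTask object] + [FrozenActor]
  take FrozenActor:  [FastCache SmartBlock AbstractTask TinyTask object] + [FrozenActor FrozenAgent SimpleTask LocalRecord FastCache AbstractProxy TinyTask object] + [FrozenActor]
  take FrozenAgent:  [FastCache SmartBlock AbstractTask TinyTask object] + [FrozenAgent SimpleTask LocalRecord FastCache AbstractProxy TinyTask object]
  take SimpleTask:  [FastCache SmartBlock AbstractTask TinyTask object] + [SimpleTask LocalRecord FastCache AbstractProxy TinyTask object]
  take LocalRecord:  [FastCache SmartBlock AbstractTask TinyTask object] + [LocalRecord FastCache AbstractProxy TinyTask object]
  take FastCache:  [FastCache SmartBlock AbstractTask TinyTask object] + [FastCache AbstractProxy TinyTask object]
  take SmartBlock:  [SmartBlock AbstractTask TinyTask object] + [AbstractProxy TinyTask object]
  take AbstractTask:  [AbstractTask TinyTask object] + [AbstractProxy TinyTask object]
  take AbstractProxy:  [TinyTask object] + [AbstractProxy TinyTask object]
  take TinyTask:  [TinyTask object] + [TinyTask object]
  take object:  [object] + [object]

CachedAgent, AbstractCache, AsyncStore, FrozenActor, FrozenAgent, SimpleTask, LocalRecord, FastCache, SmartBlock, AbstractTask, AbstractProxy, TinyTask, object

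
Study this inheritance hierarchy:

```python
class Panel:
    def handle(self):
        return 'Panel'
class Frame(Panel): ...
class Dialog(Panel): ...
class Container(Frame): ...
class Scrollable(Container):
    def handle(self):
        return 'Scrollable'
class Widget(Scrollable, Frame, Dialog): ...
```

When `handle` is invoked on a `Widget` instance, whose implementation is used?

Scrollable

L[Widget] = Widget + merge(L[Scrollable], L[Frame], L[Dialog], [Scrollable Frame Dialog])
  take Scrollable:  [Scrollable Container Frame Panel object] + [Frame Panel object] + [Dialog Panel object] + [Scrollable Frame Dialog]
  take Container:  [Container Frame Panel object] + [Frame Panel object] + [Dialog Panel object] + [Frame Dialog]
  take Frame:  [Frame Panel object] + [Frame Panel object] + [Dialog Panel object] + [Frame Dialog]
  take Dialog:  [Panel object] + [Panel object] + [Dialog Panel object] + [Dialog]
  take Panel:  [Panel object] + [Panel object] + [Panel object]
  take object:  [object] + [object] + [object]
MRO: Widget Scrollable Container Frame Dialog Panel object
handle is defined in: Panel, Scrollable. First along the MRO is Scrollable.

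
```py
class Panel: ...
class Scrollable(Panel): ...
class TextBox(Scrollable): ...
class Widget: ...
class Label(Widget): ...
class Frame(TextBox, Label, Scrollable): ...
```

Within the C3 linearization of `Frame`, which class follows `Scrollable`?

L[Frame] = Frame + merge(L[TextBox], L[Label], L[Scrollable], [TextBox Label Scrollable])
  take TextBox:  [TextBox Scrollable Panel object] + [Label Widget object] + [Scrollable Panel object] + [TextBox Label Scrollable]
  take Label:  [Scrollable Panel object] + [Label Widget object] + [Scrollable Panel object] + [Label Scrollable]
  take Scrollable:  [Scrollable Panel object] + [Widget object] + [Scrollable Panel object] + [Scrollable]
  take Panel:  [Panel object] + [Widget object] + [Panel object]
  take Widget:  [object] + [Widget object] + [object]
  take object:  [object] + [object] + [object]
MRO: Frame TextBox Label Scrollable Panel Widget object
Scrollable is at position 3; next is Panel.

Panel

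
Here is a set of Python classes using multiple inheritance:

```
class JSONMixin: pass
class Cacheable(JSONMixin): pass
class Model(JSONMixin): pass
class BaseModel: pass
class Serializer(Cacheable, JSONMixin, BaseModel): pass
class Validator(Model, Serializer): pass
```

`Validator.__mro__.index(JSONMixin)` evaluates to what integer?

L[Validator] = Validator + merge(L[Model], L[Serializer], [Model Serializer])
  take Model:  [Model JSONMixin object] + [Serializer Cacheable JSONMixin BaseModel object] + [Model Serializer]
  take Serializer:  [JSONMixin object] + [Serializer Cacheable JSONMixin BaseModel object] + [Serializer]
  take Cacheable:  [JSONMixin object] + [Cacheable JSONMixin BaseModel object]
  take JSONMixin:  [JSONMixin object] + [JSONMixin BaseModel object]
  take BaseModel:  [object] + [BaseModel object]
  take object:  [object] + [object]
MRO: Validator Model Serializer Cacheable JSONMixin BaseModel object
JSONMixin sits at index 4.

4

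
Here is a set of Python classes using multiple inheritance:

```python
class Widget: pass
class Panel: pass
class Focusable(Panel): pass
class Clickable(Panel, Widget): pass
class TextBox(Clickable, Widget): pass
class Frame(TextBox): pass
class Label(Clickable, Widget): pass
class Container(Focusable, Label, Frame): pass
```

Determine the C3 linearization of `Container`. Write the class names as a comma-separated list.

Container, Focusable, Label, Frame, TextBox, Clickable, Panel, Widget, object

L[Container] = Container + merge(L[Focusable], L[Label], L[Frame], [Focusable Label Frame])
  take Focusable:  [Focusable Panel object] + [Label Clickable Panel Widget object] + [Frame TextBox Clickable Panel Widget object] + [Focusable Label Frame]
  take Label:  [Panel object] + [Label Clickable Panel Widget object] + [Frame TextBox Clickable Panel Widget object] + [Label Frame]
  take Frame:  [Panel object] + [Clickable Panel Widget object] + [Frame TextBox Clickable Panel Widget object] + [Frame]
  take TextBox:  [Panel object] + [Clickable Panel Widget object] + [TextBox Clickable Panel Widget object]
  take Clickable:  [Panel object] + [Clickable Panel Widget object] + [Clickable Panel Widget object]
  take Panel:  [Panel object] + [Panel Widget object] + [Panel Widget object]
  take Widget:  [object] + [Widget object] + [Widget object]
  take object:  [object] + [object] + [object]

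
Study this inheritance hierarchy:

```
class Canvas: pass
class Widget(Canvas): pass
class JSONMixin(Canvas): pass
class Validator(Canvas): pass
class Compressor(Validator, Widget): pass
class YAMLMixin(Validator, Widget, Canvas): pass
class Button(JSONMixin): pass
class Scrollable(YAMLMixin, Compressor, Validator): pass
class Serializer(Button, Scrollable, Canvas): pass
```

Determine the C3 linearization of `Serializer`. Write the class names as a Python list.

[Serializer, Button, JSONMixin, Scrollable, YAMLMixin, Compressor, Validator, Widget, Canvas, object]

L[Serializer] = Serializer + merge(L[Button], L[Scrollable], L[Canvas], [Button Scrollable Canvas])
  take Button:  [Button JSONMixin Canvas object] + [Scrollable YAMLMixin Compressor Validator Widget Canvas object] + [Canvas object] + [Button Scrollable Canvas]
  take JSONMixin:  [JSONMixin Canvas object] + [Scrollable YAMLMixin Compressor Validator Widget Canvas object] + [Canvas object] + [Scrollable Canvas]
  take Scrollable:  [Canvas object] + [Scrollable YAMLMixin Compressor Validator Widget Canvas object] + [Canvas object] + [Scrollable Canvas]
  take YAMLMixin:  [Canvas object] + [YAMLMixin Compressor Validator Widget Canvas object] + [Canvas object] + [Canvas]
  take Compressor:  [Canvas object] + [Compressor Validator Widget Canvas object] + [Canvas object] + [Canvas]
  take Validator:  [Canvas object] + [Validator Widget Canvas object] + [Canvas object] + [Canvas]
  take Widget:  [Canvas object] + [Widget Canvas object] + [Canvas object] + [Canvas]
  take Canvas:  [Canvas object] + [Canvas object] + [Canvas object] + [Canvas]
  take object:  [object] + [object] + [object]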